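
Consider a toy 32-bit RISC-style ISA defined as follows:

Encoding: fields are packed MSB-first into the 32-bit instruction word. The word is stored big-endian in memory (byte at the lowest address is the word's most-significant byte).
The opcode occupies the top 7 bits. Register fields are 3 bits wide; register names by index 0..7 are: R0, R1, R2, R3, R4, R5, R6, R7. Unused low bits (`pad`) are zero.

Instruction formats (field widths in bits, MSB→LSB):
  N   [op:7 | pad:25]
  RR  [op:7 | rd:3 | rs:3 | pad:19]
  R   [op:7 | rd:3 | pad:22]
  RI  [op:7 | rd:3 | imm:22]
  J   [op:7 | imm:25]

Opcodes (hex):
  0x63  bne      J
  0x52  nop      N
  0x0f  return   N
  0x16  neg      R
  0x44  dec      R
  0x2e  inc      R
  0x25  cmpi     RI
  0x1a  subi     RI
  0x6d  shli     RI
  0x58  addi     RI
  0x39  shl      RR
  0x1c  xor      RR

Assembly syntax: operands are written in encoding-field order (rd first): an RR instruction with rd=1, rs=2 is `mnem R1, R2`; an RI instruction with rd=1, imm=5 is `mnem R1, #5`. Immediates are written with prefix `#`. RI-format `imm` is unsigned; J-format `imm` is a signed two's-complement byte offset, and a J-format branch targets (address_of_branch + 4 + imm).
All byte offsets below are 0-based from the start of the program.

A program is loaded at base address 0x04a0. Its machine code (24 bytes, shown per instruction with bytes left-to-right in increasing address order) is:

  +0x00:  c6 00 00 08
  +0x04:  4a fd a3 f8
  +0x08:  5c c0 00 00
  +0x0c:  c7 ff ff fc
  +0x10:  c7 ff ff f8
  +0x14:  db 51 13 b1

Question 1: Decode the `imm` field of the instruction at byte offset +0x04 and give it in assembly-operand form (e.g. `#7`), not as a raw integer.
#4039672

@+04  big-endian(4a fd a3 f8) = 0x4afda3f8
  top 7b → 0x25 → cmpi [RI]
  [24:22] rd=3 = R3
  [21:0] imm=4039672 = #4039672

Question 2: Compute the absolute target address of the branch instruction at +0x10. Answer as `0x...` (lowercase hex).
0x04ac

@+10  big-endian(c7 ff ff f8) = 0xc7fffff8
  opcode bits[31:25]=0x63: bne/J
  [24:0] imm=33554424 (s25→-8) = #-8
  target = base 0x04a0 + off 0x10 + 4 + imm -8 = 0x04ac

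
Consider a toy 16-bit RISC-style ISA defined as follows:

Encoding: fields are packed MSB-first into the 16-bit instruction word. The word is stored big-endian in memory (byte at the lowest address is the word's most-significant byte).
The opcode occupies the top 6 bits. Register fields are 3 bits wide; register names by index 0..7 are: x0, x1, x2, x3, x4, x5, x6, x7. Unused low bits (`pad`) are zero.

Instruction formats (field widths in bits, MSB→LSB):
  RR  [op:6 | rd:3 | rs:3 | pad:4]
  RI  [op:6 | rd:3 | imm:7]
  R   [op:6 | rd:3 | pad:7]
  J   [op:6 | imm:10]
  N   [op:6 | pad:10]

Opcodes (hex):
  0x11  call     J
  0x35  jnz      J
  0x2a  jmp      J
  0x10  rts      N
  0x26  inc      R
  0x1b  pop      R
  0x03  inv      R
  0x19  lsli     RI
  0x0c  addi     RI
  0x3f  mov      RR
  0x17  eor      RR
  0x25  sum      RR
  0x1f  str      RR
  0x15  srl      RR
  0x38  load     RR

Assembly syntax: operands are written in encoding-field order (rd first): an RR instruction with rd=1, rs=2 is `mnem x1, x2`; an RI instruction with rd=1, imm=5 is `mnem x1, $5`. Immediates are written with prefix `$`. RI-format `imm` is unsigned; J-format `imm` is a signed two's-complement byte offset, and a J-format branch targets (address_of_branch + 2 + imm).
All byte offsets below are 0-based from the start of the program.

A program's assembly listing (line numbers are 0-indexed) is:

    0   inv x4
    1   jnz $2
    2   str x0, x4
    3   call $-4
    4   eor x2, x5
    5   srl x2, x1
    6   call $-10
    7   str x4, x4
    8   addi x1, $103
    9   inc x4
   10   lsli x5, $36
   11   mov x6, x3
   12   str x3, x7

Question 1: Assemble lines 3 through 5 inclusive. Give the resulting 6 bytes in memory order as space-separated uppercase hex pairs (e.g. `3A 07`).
line 3 (call): pack op=0x11:6|imm=-4:10 = 0x47fc; big→ 47 fc
line 4 (eor): pack op=0x17:6|rd=2:3|rs=5:3|pad=0:4 = 0x5d50; big→ 5d 50
line 5 (srl): pack op=0x15:6|rd=2:3|rs=1:3|pad=0:4 = 0x5510; big→ 55 10

47 FC 5D 50 55 10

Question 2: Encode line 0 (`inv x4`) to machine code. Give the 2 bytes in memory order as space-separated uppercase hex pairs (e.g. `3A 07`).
0. inv fields op=0x3:6|rd=4:3|pad=0:7 → word 0e00h → 0e 00

0E 00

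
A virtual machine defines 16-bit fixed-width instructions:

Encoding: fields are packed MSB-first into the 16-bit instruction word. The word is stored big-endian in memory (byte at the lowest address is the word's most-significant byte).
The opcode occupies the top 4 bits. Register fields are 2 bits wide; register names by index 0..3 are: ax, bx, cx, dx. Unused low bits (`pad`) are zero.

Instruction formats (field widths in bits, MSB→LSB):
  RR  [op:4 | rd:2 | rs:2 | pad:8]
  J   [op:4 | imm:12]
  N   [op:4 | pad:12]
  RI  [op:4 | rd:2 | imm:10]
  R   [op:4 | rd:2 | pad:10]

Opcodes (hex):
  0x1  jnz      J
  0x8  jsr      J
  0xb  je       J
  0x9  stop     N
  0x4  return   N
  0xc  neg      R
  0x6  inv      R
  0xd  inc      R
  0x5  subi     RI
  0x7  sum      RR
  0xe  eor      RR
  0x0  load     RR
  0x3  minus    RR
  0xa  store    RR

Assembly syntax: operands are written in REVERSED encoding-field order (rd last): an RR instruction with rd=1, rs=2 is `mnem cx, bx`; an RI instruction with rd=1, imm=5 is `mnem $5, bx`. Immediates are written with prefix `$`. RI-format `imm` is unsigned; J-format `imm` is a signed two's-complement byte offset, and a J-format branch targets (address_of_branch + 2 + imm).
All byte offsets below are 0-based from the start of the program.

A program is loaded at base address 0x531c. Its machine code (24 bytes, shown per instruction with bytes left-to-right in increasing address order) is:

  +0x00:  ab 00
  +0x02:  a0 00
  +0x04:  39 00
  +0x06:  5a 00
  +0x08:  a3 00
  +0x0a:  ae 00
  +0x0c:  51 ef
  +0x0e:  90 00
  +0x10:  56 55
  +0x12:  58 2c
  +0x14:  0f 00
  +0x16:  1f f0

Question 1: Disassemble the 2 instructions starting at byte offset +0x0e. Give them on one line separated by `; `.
[0e] 90 00 → 0x9000
  op=0x9000>>12=0x9 ⇒ stop (N)
[10] 56 55 → 0x5655
  op=0x5655>>12=0x5 ⇒ subi (RI)
  [11:10] rd=1 = bx
  [9:0] imm=597 = $597

stop; subi $597, bx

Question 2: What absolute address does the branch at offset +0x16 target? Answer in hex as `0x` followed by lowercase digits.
0x5324

+0x16: 1f f0 ⇒ word 0x1ff0 (big)
  opcode bits[15:12]=0x1: jnz/J
  imm: (w>>0)&0xfff=0xff0 (s12→-16) → $-16
  target = base 0x531c + off 0x16 + 2 + imm -16 = 0x5324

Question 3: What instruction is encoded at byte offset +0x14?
off 0x14: read 0f 00 as big → 0x0f00
  top 4b → 0x0 → load [RR]
  rd: (w>>10)&0x3=0x3 → dx
  rs: (w>>8)&0x3=0x3 → dx

load dx, dx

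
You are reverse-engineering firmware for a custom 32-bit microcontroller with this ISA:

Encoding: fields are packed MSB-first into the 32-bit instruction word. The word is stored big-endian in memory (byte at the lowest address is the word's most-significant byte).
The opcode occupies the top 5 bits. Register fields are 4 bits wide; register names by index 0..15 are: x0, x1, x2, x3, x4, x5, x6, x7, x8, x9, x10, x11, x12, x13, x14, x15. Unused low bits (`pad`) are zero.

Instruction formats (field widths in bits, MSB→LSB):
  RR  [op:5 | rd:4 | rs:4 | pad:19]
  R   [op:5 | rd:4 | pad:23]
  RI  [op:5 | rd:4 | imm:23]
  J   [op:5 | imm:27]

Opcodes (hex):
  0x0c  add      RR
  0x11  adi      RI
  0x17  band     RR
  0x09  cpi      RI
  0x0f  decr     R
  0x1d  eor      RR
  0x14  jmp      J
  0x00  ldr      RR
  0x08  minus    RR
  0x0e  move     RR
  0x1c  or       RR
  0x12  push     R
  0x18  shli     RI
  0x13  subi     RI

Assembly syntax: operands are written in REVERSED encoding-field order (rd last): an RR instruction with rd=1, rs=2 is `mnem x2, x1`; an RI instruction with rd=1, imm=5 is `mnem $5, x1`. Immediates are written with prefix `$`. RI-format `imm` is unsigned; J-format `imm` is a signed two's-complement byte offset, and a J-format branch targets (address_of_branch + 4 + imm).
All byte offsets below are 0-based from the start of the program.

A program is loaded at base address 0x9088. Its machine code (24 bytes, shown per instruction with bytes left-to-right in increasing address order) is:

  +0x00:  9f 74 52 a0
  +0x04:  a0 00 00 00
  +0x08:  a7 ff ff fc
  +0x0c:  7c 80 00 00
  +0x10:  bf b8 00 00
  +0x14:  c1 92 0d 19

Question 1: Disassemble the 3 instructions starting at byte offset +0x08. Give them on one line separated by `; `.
+0x08: a7 ff ff fc ⇒ word 0xa7fffffc (big)
  op=0xa7fffffc>>27=0x14 ⇒ jmp (J)
  [26:0] imm=134217724 (s27→-4) = $-4
+0x0c: 7c 80 00 00 ⇒ word 0x7c800000 (big)
  op=0x7c800000>>27=0xf ⇒ decr (R)
  [26:23] rd=9 = x9
+0x10: bf b8 00 00 ⇒ word 0xbfb80000 (big)
  op=0xbfb80000>>27=0x17 ⇒ band (RR)
  [26:23] rd=15 = x15
  [22:19] rs=7 = x7

jmp $-4; decr x9; band x7, x15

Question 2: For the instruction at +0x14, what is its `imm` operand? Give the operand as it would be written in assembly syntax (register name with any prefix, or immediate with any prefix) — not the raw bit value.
$1183001

[14] c1 92 0d 19 → 0xc1920d19
  top 5b → 0x18 → shli [RI]
  rd@[26:23]=0x3 ⇒ x3
  imm@[22:0]=0x120d19 ⇒ $1183001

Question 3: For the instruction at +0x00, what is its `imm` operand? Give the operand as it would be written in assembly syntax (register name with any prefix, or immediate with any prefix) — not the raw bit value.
$7623328

@+00  big-endian(9f 74 52 a0) = 0x9f7452a0
  top 5b → 0x13 → subi [RI]
  [26:23] rd=14 = x14
  [22:0] imm=7623328 = $7623328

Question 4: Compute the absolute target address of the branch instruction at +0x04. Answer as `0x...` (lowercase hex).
0x9090

off 0x04: read a0 00 00 00 as big → 0xa0000000
  opcode bits[31:27]=0x14: jmp/J
  imm@[26:0]=0x0 ⇒ $0
  target = base 0x9088 + off 0x04 + 4 + imm 0 = 0x9090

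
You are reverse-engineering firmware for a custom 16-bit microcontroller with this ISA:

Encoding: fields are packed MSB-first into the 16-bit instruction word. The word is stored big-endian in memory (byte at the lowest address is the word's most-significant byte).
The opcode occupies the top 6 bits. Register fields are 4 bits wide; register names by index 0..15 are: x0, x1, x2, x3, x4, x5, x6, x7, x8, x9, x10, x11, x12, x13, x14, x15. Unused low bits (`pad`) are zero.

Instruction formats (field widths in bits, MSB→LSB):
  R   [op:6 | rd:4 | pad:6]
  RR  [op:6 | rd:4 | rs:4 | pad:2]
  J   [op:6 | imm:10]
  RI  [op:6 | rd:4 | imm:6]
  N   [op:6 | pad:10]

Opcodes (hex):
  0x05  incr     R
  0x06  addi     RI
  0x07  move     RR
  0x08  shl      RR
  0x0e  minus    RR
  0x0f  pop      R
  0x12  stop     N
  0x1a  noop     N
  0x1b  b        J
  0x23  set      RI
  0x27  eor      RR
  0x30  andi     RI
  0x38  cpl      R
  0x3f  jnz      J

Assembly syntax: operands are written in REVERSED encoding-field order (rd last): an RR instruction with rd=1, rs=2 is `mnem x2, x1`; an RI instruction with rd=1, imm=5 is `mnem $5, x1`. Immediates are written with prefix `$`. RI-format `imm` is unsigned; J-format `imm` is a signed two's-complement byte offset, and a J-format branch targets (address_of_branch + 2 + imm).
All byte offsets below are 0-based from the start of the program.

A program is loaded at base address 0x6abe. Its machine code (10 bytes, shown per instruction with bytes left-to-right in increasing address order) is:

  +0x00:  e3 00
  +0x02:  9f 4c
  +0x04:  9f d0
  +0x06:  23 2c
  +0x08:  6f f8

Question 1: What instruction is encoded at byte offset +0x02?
eor x3, x13

@+02  big-endian(9f 4c) = 0x9f4c
  top 6b → 0x27 → eor [RR]
  rd: (w>>6)&0xf=0xd → x13
  rs: (w>>2)&0xf=0x3 → x3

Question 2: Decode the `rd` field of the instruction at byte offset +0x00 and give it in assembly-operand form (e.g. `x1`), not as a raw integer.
@+00  big-endian(e3 00) = 0xe300
  opcode bits[15:10]=0x38: cpl/R
  rd: (w>>6)&0xf=0xc → x12

x12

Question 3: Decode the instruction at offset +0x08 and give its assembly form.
b $-8

off 0x08: read 6f f8 as big → 0x6ff8
  opcode bits[15:10]=0x1b: b/J
  imm: (w>>0)&0x3ff=0x3f8 (s10→-8) → $-8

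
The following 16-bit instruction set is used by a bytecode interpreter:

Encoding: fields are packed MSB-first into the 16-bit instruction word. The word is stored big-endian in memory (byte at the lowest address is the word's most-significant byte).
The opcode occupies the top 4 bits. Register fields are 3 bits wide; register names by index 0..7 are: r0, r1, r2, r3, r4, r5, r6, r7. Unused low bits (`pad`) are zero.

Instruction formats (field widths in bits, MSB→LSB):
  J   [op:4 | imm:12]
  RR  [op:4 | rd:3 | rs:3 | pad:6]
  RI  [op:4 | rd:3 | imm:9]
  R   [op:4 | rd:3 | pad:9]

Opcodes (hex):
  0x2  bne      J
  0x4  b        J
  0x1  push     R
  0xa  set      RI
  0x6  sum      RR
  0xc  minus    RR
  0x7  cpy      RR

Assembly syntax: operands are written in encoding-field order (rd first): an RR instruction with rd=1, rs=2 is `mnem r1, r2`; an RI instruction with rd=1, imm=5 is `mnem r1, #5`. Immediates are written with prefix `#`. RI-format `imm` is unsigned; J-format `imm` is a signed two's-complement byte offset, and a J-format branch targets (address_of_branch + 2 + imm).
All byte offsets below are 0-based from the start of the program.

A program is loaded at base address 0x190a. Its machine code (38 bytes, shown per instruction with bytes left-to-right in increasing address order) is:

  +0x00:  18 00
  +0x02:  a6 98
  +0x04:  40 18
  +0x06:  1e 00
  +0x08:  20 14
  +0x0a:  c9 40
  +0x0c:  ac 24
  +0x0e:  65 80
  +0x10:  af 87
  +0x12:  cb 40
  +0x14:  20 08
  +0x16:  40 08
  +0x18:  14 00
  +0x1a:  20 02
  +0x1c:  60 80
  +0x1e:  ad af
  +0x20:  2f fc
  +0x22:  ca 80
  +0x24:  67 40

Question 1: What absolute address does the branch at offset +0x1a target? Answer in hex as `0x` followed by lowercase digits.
off 0x1a: read 20 02 as big → 0x2002
  opcode bits[15:12]=0x2: bne/J
  [11:0] imm=2 = #2
  target = base 0x190a + off 0x1a + 2 + imm 2 = 0x1928

0x1928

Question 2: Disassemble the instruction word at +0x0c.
+0x0c: ac 24 ⇒ word 0xac24 (big)
  opcode bits[15:12]=0xa: set/RI
  rd: (w>>9)&0x7=0x6 → r6
  imm: (w>>0)&0x1ff=0x24 → #36

set r6, #36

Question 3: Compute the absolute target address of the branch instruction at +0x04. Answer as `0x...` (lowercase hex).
0x1928

+0x04: 40 18 ⇒ word 0x4018 (big)
  top 4b → 0x4 → b [J]
  imm@[11:0]=0x18 ⇒ #24
  target = base 0x190a + off 0x04 + 2 + imm 24 = 0x1928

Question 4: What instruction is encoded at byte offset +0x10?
off 0x10: read af 87 as big → 0xaf87
  opcode bits[15:12]=0xa: set/RI
  rd@[11:9]=0x7 ⇒ r7
  imm@[8:0]=0x187 ⇒ #391

set r7, #391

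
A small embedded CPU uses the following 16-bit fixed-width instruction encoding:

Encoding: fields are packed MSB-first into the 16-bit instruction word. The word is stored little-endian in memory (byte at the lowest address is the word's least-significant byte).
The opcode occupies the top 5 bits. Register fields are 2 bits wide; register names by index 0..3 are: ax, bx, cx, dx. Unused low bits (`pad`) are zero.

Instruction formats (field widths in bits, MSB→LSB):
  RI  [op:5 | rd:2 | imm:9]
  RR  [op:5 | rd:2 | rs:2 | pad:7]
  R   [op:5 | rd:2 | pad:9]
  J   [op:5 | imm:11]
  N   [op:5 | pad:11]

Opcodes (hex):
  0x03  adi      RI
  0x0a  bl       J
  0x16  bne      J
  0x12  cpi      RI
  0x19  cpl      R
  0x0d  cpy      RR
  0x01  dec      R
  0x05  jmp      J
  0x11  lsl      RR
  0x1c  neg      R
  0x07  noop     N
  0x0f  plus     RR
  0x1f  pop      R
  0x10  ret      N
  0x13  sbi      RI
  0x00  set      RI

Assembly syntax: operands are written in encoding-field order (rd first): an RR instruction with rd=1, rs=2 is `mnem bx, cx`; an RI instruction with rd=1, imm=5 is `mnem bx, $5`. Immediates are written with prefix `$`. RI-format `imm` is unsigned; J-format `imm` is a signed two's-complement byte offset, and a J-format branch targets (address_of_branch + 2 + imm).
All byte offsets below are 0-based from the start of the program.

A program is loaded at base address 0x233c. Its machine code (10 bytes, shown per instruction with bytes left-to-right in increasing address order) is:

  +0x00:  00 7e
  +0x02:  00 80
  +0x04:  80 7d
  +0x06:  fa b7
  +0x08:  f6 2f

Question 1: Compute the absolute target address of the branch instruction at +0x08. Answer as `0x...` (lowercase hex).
0x233c

[08] f6 2f → 0x2ff6
  top 5b → 0x5 → jmp [J]
  imm: (w>>0)&0x7ff=0x7f6 (s11→-10) → $-10
  target = base 0x233c + off 0x08 + 2 + imm -10 = 0x233c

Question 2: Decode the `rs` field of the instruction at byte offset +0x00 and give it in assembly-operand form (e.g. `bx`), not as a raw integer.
off 0x00: read 00 7e as little → 0x7e00
  opcode bits[15:11]=0xf: plus/RR
  [10:9] rd=3 = dx
  [8:7] rs=0 = ax

ax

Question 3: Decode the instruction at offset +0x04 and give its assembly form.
+0x04: 80 7d ⇒ word 0x7d80 (little)
  op=0x7d80>>11=0xf ⇒ plus (RR)
  rd: (w>>9)&0x3=0x2 → cx
  rs: (w>>7)&0x3=0x3 → dx

plus cx, dx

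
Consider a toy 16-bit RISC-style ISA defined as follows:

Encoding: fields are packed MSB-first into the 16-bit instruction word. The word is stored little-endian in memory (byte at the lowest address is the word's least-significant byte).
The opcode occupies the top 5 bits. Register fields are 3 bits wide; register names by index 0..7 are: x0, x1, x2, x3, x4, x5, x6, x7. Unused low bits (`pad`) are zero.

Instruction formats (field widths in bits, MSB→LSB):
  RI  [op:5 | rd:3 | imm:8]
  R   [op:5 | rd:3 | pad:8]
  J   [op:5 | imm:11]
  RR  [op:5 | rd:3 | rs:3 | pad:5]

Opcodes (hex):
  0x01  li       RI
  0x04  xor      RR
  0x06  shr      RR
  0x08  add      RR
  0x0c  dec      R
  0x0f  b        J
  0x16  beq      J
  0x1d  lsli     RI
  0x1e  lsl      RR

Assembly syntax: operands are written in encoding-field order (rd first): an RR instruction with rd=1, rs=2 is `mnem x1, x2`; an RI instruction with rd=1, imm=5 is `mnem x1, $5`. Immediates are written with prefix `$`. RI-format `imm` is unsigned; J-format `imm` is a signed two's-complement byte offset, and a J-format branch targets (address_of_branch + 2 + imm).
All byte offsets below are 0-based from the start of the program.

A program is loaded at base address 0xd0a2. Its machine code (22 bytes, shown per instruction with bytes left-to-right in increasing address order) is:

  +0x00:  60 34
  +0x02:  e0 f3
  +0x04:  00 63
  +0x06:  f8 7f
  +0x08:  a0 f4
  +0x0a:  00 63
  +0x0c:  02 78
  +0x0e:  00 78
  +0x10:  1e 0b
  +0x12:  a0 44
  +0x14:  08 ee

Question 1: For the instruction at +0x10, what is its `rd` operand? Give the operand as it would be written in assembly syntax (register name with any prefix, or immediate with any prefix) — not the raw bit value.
x3

@+10  little-endian(1e 0b) = 0x0b1e
  opcode bits[15:11]=0x1: li/RI
  rd: (w>>8)&0x7=0x3 → x3
  imm: (w>>0)&0xff=0x1e → $30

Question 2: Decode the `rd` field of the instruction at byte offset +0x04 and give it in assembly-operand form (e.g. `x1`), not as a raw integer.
x3

@+04  little-endian(00 63) = 0x6300
  op=0x6300>>11=0xc ⇒ dec (R)
  rd: (w>>8)&0x7=0x3 → x3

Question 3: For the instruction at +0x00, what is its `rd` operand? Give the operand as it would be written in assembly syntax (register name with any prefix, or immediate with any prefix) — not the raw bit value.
@+00  little-endian(60 34) = 0x3460
  top 5b → 0x6 → shr [RR]
  [10:8] rd=4 = x4
  [7:5] rs=3 = x3

x4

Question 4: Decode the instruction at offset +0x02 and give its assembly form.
[02] e0 f3 → 0xf3e0
  opcode bits[15:11]=0x1e: lsl/RR
  rd@[10:8]=0x3 ⇒ x3
  rs@[7:5]=0x7 ⇒ x7

lsl x3, x7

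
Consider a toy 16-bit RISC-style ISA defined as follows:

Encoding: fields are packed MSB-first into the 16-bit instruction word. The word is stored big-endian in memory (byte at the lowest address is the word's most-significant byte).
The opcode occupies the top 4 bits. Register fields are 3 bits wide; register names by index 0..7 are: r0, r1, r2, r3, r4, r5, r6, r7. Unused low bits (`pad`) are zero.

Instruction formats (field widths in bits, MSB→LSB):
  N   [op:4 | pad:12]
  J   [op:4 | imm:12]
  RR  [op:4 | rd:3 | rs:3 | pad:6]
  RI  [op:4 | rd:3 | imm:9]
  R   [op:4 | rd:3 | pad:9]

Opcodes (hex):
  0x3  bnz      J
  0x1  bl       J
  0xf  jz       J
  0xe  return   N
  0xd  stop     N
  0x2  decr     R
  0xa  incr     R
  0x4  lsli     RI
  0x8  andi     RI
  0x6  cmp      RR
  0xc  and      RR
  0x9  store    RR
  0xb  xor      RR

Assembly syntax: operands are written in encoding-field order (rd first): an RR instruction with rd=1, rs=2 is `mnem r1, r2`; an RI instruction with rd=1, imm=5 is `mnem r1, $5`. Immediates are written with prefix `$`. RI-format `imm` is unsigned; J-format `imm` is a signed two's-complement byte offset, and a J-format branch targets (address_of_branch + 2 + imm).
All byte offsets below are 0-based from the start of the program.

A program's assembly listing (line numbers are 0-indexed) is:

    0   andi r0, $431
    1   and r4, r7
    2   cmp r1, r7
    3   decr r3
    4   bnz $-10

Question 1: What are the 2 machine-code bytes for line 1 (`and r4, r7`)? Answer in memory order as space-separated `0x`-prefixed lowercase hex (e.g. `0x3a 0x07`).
0xc9 0xc0

1. and fields op=0xc:4|rd=4:3|rs=7:3|pad=0:6 → word c9c0h → c9 c0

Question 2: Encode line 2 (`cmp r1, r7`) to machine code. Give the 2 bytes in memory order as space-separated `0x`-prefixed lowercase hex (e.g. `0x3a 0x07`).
2. cmp fields op=0x6:4|rd=1:3|rs=7:3|pad=0:6 → word 63c0h → 63 c0

0x63 0xc0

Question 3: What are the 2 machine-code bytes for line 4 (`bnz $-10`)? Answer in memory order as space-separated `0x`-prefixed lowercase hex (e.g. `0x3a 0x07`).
0x3f 0xf6

line 4 (bnz): pack op=0x3:4|imm=-10:12 = 0x3ff6; big→ 3f f6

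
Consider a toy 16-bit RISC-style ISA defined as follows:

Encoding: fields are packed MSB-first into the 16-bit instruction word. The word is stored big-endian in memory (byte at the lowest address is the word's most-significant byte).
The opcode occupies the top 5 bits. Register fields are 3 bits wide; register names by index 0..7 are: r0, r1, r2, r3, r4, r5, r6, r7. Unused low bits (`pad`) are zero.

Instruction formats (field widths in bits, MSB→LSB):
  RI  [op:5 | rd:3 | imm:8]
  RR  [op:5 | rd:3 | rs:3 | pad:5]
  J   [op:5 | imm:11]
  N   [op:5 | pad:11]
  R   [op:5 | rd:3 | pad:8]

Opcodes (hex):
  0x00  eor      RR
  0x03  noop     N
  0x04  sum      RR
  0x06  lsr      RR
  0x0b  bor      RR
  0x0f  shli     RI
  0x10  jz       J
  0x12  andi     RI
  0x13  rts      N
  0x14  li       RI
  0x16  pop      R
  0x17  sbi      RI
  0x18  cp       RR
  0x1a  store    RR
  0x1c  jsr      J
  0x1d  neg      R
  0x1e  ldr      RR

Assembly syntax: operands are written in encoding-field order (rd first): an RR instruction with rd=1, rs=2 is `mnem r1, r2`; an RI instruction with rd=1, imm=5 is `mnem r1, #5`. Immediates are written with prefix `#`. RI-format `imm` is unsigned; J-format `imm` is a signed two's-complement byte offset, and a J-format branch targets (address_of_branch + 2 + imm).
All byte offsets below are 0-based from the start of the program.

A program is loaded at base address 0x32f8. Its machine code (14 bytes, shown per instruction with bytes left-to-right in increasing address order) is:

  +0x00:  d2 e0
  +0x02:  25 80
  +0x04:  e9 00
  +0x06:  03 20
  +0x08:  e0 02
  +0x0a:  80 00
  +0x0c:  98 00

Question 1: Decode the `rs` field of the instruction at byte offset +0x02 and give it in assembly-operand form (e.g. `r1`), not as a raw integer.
r4

@+02  big-endian(25 80) = 0x2580
  op=0x2580>>11=0x4 ⇒ sum (RR)
  [10:8] rd=5 = r5
  [7:5] rs=4 = r4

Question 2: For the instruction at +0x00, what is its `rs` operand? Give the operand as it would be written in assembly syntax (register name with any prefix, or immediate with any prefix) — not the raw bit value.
r7

[00] d2 e0 → 0xd2e0
  opcode bits[15:11]=0x1a: store/RR
  [10:8] rd=2 = r2
  [7:5] rs=7 = r7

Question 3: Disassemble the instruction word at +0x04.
off 0x04: read e9 00 as big → 0xe900
  opcode bits[15:11]=0x1d: neg/R
  [10:8] rd=1 = r1

neg r1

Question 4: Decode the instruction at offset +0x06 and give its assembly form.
@+06  big-endian(03 20) = 0x0320
  op=0x0320>>11=0x0 ⇒ eor (RR)
  rd@[10:8]=0x3 ⇒ r3
  rs@[7:5]=0x1 ⇒ r1

eor r3, r1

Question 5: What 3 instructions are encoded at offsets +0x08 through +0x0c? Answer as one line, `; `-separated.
jsr #2; jz #0; rts

off 0x08: read e0 02 as big → 0xe002
  opcode bits[15:11]=0x1c: jsr/J
  imm@[10:0]=0x2 ⇒ #2
off 0x0a: read 80 00 as big → 0x8000
  opcode bits[15:11]=0x10: jz/J
  imm@[10:0]=0x0 ⇒ #0
off 0x0c: read 98 00 as big → 0x9800
  opcode bits[15:11]=0x13: rts/N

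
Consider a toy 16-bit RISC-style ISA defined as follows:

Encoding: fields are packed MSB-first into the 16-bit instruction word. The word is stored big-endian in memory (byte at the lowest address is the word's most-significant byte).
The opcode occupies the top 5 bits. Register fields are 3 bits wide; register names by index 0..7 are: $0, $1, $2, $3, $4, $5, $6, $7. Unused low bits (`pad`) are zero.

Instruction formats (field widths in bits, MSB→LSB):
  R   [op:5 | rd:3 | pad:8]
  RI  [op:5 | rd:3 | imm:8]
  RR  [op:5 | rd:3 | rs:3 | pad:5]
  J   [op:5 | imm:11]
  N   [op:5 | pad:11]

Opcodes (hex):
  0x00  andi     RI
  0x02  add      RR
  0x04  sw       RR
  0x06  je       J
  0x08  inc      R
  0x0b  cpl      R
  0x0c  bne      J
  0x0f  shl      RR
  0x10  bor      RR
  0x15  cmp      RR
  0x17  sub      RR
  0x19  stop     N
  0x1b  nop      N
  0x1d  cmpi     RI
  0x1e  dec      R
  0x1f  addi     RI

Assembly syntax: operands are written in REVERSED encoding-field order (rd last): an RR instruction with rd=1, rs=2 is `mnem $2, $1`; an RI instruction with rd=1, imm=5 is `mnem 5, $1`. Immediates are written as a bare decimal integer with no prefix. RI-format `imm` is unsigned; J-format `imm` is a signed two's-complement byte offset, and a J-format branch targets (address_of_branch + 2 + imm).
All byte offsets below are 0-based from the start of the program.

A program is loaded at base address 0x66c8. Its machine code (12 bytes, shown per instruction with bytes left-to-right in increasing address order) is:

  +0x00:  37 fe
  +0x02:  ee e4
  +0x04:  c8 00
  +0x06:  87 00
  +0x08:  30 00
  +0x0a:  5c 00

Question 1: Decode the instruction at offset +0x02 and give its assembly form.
+0x02: ee e4 ⇒ word 0xeee4 (big)
  op=0xeee4>>11=0x1d ⇒ cmpi (RI)
  rd@[10:8]=0x6 ⇒ $6
  imm@[7:0]=0xe4 ⇒ 228

cmpi 228, $6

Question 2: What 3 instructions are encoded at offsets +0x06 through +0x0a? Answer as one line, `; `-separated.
bor $0, $7; je 0; cpl $4

+0x06: 87 00 ⇒ word 0x8700 (big)
  op=0x8700>>11=0x10 ⇒ bor (RR)
  rd@[10:8]=0x7 ⇒ $7
  rs@[7:5]=0x0 ⇒ $0
+0x08: 30 00 ⇒ word 0x3000 (big)
  op=0x3000>>11=0x6 ⇒ je (J)
  imm@[10:0]=0x0 ⇒ 0
+0x0a: 5c 00 ⇒ word 0x5c00 (big)
  op=0x5c00>>11=0xb ⇒ cpl (R)
  rd@[10:8]=0x4 ⇒ $4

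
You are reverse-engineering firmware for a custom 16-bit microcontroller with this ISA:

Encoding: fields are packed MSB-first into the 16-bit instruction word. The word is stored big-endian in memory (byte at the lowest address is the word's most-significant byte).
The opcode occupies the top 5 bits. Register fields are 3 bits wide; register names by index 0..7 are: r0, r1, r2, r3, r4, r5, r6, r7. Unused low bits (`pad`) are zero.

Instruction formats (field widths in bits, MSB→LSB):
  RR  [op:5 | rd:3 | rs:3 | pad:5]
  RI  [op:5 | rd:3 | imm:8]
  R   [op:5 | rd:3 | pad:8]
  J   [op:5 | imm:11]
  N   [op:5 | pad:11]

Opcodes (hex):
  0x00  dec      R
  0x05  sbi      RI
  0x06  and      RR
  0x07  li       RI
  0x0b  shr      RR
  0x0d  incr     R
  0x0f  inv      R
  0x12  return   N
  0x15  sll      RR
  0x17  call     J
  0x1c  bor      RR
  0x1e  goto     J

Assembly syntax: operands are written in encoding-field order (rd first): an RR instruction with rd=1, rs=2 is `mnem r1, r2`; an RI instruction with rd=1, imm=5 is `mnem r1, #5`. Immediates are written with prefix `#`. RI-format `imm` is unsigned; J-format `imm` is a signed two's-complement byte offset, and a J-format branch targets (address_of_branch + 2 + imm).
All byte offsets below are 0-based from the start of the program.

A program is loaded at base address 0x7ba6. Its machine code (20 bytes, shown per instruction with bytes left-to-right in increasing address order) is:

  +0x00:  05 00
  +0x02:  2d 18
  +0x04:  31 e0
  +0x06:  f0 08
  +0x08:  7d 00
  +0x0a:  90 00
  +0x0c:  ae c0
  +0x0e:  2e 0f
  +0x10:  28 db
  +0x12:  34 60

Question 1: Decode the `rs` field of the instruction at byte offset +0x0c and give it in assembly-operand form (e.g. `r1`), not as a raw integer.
r6

off 0x0c: read ae c0 as big → 0xaec0
  opcode bits[15:11]=0x15: sll/RR
  rd@[10:8]=0x6 ⇒ r6
  rs@[7:5]=0x6 ⇒ r6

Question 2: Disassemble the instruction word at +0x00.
@+00  big-endian(05 00) = 0x0500
  opcode bits[15:11]=0x0: dec/R
  rd: (w>>8)&0x7=0x5 → r5

dec r5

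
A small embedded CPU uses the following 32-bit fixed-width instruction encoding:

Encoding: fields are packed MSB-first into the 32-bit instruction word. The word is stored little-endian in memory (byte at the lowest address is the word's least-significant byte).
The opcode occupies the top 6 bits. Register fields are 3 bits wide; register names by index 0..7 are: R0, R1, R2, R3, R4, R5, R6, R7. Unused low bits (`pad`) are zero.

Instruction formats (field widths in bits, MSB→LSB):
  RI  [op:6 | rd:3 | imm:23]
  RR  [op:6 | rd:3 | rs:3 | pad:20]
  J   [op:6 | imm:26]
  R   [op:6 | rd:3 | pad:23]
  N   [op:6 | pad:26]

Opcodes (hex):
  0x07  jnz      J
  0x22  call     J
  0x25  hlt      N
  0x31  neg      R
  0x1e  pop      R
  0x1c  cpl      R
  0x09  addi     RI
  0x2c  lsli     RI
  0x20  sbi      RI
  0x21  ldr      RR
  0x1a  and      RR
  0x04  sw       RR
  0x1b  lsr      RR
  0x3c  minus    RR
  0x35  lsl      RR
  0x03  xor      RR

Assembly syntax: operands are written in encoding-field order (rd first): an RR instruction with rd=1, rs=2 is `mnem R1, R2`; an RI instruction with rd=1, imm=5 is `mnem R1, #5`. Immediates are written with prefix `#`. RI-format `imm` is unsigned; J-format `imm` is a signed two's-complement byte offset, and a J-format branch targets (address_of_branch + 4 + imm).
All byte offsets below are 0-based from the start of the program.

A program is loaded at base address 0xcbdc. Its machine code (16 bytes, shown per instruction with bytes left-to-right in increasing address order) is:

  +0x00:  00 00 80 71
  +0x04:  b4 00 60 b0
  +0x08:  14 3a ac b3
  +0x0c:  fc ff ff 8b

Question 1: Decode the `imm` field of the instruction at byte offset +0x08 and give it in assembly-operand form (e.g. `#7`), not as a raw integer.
#2898452

+0x08: 14 3a ac b3 ⇒ word 0xb3ac3a14 (little)
  op=0xb3ac3a14>>26=0x2c ⇒ lsli (RI)
  rd: (w>>23)&0x7=0x7 → R7
  imm: (w>>0)&0x7fffff=0x2c3a14 → #2898452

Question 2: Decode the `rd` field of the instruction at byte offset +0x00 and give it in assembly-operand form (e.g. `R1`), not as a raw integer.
R3

[00] 00 00 80 71 → 0x71800000
  top 6b → 0x1c → cpl [R]
  rd@[25:23]=0x3 ⇒ R3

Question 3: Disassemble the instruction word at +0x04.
lsli R0, #6291636

[04] b4 00 60 b0 → 0xb06000b4
  op=0xb06000b4>>26=0x2c ⇒ lsli (RI)
  rd: (w>>23)&0x7=0x0 → R0
  imm: (w>>0)&0x7fffff=0x6000b4 → #6291636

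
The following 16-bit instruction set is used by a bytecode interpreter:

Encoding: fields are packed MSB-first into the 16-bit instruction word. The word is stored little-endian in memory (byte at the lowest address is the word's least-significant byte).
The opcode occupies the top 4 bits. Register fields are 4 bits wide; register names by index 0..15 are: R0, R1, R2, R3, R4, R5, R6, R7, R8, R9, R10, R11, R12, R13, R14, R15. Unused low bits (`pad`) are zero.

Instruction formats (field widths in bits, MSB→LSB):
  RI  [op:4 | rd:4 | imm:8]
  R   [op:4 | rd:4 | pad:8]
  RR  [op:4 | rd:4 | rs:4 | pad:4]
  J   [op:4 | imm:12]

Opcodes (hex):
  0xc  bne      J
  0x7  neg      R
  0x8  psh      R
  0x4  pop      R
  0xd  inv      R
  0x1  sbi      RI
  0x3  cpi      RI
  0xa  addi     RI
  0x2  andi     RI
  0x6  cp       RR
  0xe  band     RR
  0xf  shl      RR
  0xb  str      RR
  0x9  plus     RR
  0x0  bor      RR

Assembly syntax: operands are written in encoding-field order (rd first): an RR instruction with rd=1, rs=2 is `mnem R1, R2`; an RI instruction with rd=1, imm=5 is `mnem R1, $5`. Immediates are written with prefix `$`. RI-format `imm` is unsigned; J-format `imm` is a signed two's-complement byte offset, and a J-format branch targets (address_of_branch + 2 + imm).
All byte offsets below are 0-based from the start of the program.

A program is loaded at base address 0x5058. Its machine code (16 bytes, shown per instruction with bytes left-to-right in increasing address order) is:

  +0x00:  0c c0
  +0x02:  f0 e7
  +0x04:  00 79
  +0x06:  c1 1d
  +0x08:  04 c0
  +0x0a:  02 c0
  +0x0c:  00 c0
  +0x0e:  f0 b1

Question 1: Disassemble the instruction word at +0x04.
+0x04: 00 79 ⇒ word 0x7900 (little)
  top 4b → 0x7 → neg [R]
  rd: (w>>8)&0xf=0x9 → R9

neg R9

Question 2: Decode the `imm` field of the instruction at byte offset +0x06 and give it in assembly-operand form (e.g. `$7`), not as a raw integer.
$193

[06] c1 1d → 0x1dc1
  top 4b → 0x1 → sbi [RI]
  rd: (w>>8)&0xf=0xd → R13
  imm: (w>>0)&0xff=0xc1 → $193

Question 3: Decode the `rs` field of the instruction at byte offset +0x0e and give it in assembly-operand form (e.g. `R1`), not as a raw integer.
R15

off 0x0e: read f0 b1 as little → 0xb1f0
  top 4b → 0xb → str [RR]
  rd@[11:8]=0x1 ⇒ R1
  rs@[7:4]=0xf ⇒ R15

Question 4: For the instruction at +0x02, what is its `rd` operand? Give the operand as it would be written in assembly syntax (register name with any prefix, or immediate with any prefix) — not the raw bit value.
R7

off 0x02: read f0 e7 as little → 0xe7f0
  top 4b → 0xe → band [RR]
  rd@[11:8]=0x7 ⇒ R7
  rs@[7:4]=0xf ⇒ R15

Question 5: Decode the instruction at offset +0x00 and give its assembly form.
bne $12

off 0x00: read 0c c0 as little → 0xc00c
  opcode bits[15:12]=0xc: bne/J
  imm@[11:0]=0xc ⇒ $12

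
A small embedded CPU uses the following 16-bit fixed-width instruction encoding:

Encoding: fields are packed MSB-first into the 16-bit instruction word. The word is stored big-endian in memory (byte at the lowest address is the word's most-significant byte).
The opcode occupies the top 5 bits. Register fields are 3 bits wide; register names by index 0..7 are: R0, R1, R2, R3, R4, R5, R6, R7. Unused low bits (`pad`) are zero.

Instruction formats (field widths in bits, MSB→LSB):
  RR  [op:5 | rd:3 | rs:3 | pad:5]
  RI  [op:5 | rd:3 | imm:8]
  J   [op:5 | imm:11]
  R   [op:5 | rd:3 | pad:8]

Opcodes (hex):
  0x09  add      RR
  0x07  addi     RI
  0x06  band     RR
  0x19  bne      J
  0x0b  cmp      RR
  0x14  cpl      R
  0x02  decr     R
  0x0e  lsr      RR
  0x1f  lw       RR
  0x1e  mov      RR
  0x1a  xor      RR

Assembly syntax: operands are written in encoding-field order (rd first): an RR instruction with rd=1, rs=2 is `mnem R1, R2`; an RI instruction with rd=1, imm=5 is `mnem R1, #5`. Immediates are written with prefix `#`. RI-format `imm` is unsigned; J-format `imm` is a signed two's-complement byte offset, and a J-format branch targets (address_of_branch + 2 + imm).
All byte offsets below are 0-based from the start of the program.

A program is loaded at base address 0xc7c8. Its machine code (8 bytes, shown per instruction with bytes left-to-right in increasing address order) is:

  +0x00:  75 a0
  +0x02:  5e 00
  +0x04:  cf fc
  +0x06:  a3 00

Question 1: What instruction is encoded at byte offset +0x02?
[02] 5e 00 → 0x5e00
  top 5b → 0xb → cmp [RR]
  rd@[10:8]=0x6 ⇒ R6
  rs@[7:5]=0x0 ⇒ R0

cmp R6, R0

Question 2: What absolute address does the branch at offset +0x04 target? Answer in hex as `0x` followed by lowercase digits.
off 0x04: read cf fc as big → 0xcffc
  op=0xcffc>>11=0x19 ⇒ bne (J)
  imm@[10:0]=0x7fc (s11→-4) ⇒ #-4
  target = base 0xc7c8 + off 0x04 + 2 + imm -4 = 0xc7ca

0xc7ca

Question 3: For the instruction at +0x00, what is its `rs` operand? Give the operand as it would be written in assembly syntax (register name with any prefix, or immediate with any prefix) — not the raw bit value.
R5

@+00  big-endian(75 a0) = 0x75a0
  op=0x75a0>>11=0xe ⇒ lsr (RR)
  [10:8] rd=5 = R5
  [7:5] rs=5 = R5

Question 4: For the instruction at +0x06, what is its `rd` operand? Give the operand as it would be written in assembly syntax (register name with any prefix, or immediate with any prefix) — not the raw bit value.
+0x06: a3 00 ⇒ word 0xa300 (big)
  top 5b → 0x14 → cpl [R]
  [10:8] rd=3 = R3

R3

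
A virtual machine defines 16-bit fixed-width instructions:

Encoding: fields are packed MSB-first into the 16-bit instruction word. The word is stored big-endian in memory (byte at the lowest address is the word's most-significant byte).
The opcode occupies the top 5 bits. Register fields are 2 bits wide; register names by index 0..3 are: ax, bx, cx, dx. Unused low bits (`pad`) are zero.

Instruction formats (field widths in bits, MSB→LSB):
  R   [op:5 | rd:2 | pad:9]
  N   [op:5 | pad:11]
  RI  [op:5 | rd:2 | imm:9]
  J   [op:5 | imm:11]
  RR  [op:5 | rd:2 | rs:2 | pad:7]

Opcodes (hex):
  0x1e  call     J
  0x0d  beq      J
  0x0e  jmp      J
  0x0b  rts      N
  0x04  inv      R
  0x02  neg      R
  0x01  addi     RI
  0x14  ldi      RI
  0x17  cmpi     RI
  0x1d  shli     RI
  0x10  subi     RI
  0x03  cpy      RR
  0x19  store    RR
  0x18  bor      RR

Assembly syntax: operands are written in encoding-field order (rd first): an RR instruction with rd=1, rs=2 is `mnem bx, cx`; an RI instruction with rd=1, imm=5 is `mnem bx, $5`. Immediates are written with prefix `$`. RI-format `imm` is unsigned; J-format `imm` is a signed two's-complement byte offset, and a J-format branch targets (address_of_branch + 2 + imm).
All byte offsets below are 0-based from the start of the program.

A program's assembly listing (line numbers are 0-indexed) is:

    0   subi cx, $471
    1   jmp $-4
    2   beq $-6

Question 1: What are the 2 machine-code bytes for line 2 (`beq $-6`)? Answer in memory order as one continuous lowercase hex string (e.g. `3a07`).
L2: beq op=0xd:5|imm=-6:11 ⇒ 0x6ffa ⇒ big 6f fa

6ffa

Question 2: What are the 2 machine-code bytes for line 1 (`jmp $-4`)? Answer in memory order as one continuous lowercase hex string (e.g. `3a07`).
line 1 (jmp): pack op=0xe:5|imm=-4:11 = 0x77fc; big→ 77 fc

77fc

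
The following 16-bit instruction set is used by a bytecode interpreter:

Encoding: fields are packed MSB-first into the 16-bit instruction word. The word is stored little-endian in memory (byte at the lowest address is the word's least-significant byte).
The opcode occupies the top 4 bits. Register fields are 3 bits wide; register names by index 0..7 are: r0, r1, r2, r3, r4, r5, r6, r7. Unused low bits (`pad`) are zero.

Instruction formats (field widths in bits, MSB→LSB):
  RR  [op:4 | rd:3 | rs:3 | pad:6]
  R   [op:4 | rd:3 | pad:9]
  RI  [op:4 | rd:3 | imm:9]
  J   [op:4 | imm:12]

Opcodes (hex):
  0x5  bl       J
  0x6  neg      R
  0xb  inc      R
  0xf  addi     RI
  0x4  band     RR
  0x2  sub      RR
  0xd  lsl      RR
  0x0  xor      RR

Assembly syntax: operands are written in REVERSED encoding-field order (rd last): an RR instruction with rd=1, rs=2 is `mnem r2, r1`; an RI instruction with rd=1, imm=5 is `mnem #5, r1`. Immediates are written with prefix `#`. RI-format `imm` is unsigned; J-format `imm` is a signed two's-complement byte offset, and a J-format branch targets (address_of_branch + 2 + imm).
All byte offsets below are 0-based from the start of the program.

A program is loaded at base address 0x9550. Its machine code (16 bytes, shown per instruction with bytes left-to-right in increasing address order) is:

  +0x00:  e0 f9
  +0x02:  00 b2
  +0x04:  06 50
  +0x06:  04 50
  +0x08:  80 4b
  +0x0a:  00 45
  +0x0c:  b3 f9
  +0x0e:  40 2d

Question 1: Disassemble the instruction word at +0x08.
@+08  little-endian(80 4b) = 0x4b80
  top 4b → 0x4 → band [RR]
  rd@[11:9]=0x5 ⇒ r5
  rs@[8:6]=0x6 ⇒ r6

band r6, r5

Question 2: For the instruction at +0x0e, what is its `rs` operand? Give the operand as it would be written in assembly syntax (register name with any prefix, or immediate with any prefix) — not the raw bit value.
r5

@+0e  little-endian(40 2d) = 0x2d40
  top 4b → 0x2 → sub [RR]
  [11:9] rd=6 = r6
  [8:6] rs=5 = r5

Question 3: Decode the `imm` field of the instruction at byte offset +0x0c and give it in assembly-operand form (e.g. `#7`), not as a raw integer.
+0x0c: b3 f9 ⇒ word 0xf9b3 (little)
  top 4b → 0xf → addi [RI]
  rd: (w>>9)&0x7=0x4 → r4
  imm: (w>>0)&0x1ff=0x1b3 → #435

#435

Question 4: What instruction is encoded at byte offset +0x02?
+0x02: 00 b2 ⇒ word 0xb200 (little)
  top 4b → 0xb → inc [R]
  rd@[11:9]=0x1 ⇒ r1

inc r1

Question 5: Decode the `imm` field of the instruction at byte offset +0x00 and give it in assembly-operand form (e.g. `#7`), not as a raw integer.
@+00  little-endian(e0 f9) = 0xf9e0
  op=0xf9e0>>12=0xf ⇒ addi (RI)
  rd: (w>>9)&0x7=0x4 → r4
  imm: (w>>0)&0x1ff=0x1e0 → #480

#480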